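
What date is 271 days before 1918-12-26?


Start: 1918-12-26, subtract 271 days
Back 26 days from December 26 reaches November 30, 1918 -> 245 left
November 1918 has 30 days -> back to October 31, 1918 -> 215 left
October 1918 has 31 days -> back to September 30, 1918 -> 184 left
September 1918 has 30 days -> back to August 31, 1918 -> 154 left
August 1918 has 31 days -> back to July 31, 1918 -> 123 left
July 1918 has 31 days -> back to June 30, 1918 -> 92 left
June 1918 has 30 days -> back to May 31, 1918 -> 62 left
May 1918 has 31 days -> back to April 30, 1918 -> 31 left
April 1918 has 30 days -> back to March 31, 1918 -> 1 left
March 1918: 31 - 1 = 30 -> lands on March 30

Result: 1918-03-30


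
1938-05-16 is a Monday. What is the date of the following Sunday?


Current: Monday
Target: Sunday
Days ahead: 6

Next Sunday: 1938-05-22


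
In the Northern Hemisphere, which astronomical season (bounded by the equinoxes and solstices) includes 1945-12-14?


Date: December 14
Astronomical Autumn (approx.; exact equinox/solstice day varies by year): September 22 to December 20
December 14 falls within the Autumn window

Autumn


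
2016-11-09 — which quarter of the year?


Month: November (month 11)
Q1: Jan-Mar, Q2: Apr-Jun, Q3: Jul-Sep, Q4: Oct-Dec

Q4


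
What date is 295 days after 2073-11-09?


Start: 2073-11-09, add 295 days
November 2073 has 30 days: 30 - 9 = 21 days to November 30 -> 274 left
December 2073 has 31 days -> 243 left
January 2074 has 31 days -> 212 left
February 2074 has 28 days -> 184 left
March 2074 has 31 days -> 153 left
April 2074 has 30 days -> 123 left
May 2074 has 31 days -> 92 left
June 2074 has 30 days -> 62 left
July 2074 has 31 days -> 31 left
August 2074: 31 <= 31 -> lands on August 31

Result: 2074-08-31


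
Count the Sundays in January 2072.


January 2072 has 31 days
Anchor: Jan 1, 2072. With p = 2072 - 1 = 2071: (p + p//4 - p//100 + p//400) mod 7 = (2071 + 517 - 20 + 5) mod 7 = 2573 mod 7 = 4 -> Friday (Mon=0 ... Sun=6)
January 1 is the anchor itself -> Friday
First Sunday is January 3
Sundays: 3, 10, 17, 24, 31

5 Sundays


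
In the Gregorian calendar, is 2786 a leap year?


Gregorian leap year rule: divisible by 4, but not by 100, unless also by 400.
2786 is not divisible by 4 -> not a leap year

No


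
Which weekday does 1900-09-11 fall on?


Date: September 11, 1900
Anchor: Jan 1, 1900. With p = 1900 - 1 = 1899: (p + p//4 - p//100 + p//400) mod 7 = (1899 + 474 - 18 + 4) mod 7 = 2359 mod 7 = 0 -> Monday (Mon=0 ... Sun=6)
Days before September (Jan-Aug): 243; offset = 243 + 11 - 1 = 253
Weekday index = (0 + 253) mod 7 = 1

Day of the week: Tuesday


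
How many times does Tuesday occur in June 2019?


June 2019 has 30 days
Anchor: Jan 1, 2019. With p = 2019 - 1 = 2018: (p + p//4 - p//100 + p//400) mod 7 = (2018 + 504 - 20 + 5) mod 7 = 2507 mod 7 = 1 -> Tuesday (Mon=0 ... Sun=6)
Days before June (Jan-May): 151; June 1 index = (1 + 151) mod 7 = 5 -> Saturday
First Tuesday is June 4
Tuesdays: 4, 11, 18, 25

4 Tuesdays


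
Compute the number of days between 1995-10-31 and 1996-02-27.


From 1995-10-31 to 1996-02-27
1995-10-31: days before October = 31 + 28 + 31 + 30 + 31 + 30 + 31 + 31 + 30 = 273 (1995 is not a leap year); day of year = 273 + 31 = 304
1996-02-27: days before February = 31; day of year = 31 + 27 = 58
Rest of 1995: 365 - 304 = 61
Total = 61 + 58 = 119

119 days


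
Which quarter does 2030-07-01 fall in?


Month: July (month 7)
Q1: Jan-Mar, Q2: Apr-Jun, Q3: Jul-Sep, Q4: Oct-Dec

Q3


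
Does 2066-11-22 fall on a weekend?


Anchor: Jan 1, 2066. With p = 2066 - 1 = 2065: (p + p//4 - p//100 + p//400) mod 7 = (2065 + 516 - 20 + 5) mod 7 = 2566 mod 7 = 4 -> Friday (Mon=0 ... Sun=6)
Day of year: 326; offset = 325
Weekday index = (4 + 325) mod 7 = 0 -> Monday
Weekend days: Saturday, Sunday

No


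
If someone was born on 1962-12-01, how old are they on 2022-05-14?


Birth: 1962-12-01
Reference: 2022-05-14
Year difference: 2022 - 1962 = 60
Birthday not yet reached in 2022, subtract 1

59 years old


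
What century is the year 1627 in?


Century = (year - 1) // 100 + 1
= (1627 - 1) // 100 + 1
= 1626 // 100 + 1
= 16 + 1

17th century


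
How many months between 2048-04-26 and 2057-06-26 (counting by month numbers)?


From April 2048 to June 2057
9 years * 12 = 108 months, plus 2 months = 110

110 months


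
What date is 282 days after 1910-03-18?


Start: 1910-03-18, add 282 days
March 1910 has 31 days: 31 - 18 = 13 days to March 31 -> 269 left
April 1910 has 30 days -> 239 left
May 1910 has 31 days -> 208 left
June 1910 has 30 days -> 178 left
July 1910 has 31 days -> 147 left
August 1910 has 31 days -> 116 left
September 1910 has 30 days -> 86 left
October 1910 has 31 days -> 55 left
November 1910 has 30 days -> 25 left
December 1910: 25 <= 31 -> lands on December 25

Result: 1910-12-25


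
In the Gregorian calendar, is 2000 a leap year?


Gregorian leap year rule: divisible by 4, but not by 100, unless also by 400.
2000 is divisible by 400 -> leap year

Yes


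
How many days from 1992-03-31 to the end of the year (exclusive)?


Day of year: 91 of 366
Remaining = 366 - 91

275 days


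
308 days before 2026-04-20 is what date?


Start: 2026-04-20, subtract 308 days
Back 20 days from April 20 reaches March 31, 2026 -> 288 left
March 2026 has 31 days -> back to February 28, 2026 -> 257 left
February 2026 has 28 days -> back to January 31, 2026 -> 229 left
January 2026 has 31 days -> back to December 31, 2025 -> 198 left
December 2025 has 31 days -> back to November 30, 2025 -> 167 left
November 2025 has 30 days -> back to October 31, 2025 -> 137 left
October 2025 has 31 days -> back to September 30, 2025 -> 106 left
September 2025 has 30 days -> back to August 31, 2025 -> 76 left
August 2025 has 31 days -> back to July 31, 2025 -> 45 left
July 2025 has 31 days -> back to June 30, 2025 -> 14 left
June 2025: 30 - 14 = 16 -> lands on June 16

Result: 2025-06-16


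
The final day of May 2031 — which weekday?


May 2031 has 31 days
Anchor: Jan 1, 2031. With p = 2031 - 1 = 2030: (p + p//4 - p//100 + p//400) mod 7 = (2030 + 507 - 20 + 5) mod 7 = 2522 mod 7 = 2 -> Wednesday (Mon=0 ... Sun=6)
Days before May (Jan-Apr): 120; May 1 index = (2 + 120) mod 7 = 3 -> Thursday
Last day offset: 31 - 1 = 30 days
Weekday index = (3 + 30) mod 7 = 5

Saturday, May 31


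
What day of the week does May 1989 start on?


Target: May 1, 1989
Anchor: Jan 1, 1989. With p = 1989 - 1 = 1988: (p + p//4 - p//100 + p//400) mod 7 = (1988 + 497 - 19 + 4) mod 7 = 2470 mod 7 = 6 -> Sunday (Mon=0 ... Sun=6)
Days before May (Jan-Apr): 120 days
Weekday index = (6 + 120) mod 7 = 0

Monday


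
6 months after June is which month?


June is month 6
6 + 6 = 12

December


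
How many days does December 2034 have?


December 2034

31 days


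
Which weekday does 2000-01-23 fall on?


Date: January 23, 2000
Anchor: Jan 1, 2000. With p = 2000 - 1 = 1999: (p + p//4 - p//100 + p//400) mod 7 = (1999 + 499 - 19 + 4) mod 7 = 2483 mod 7 = 5 -> Saturday (Mon=0 ... Sun=6)
Days into year = 23 - 1 = 22
Weekday index = (5 + 22) mod 7 = 6

Day of the week: Sunday


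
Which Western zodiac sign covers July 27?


Date: July 27
Conventional tropical zodiac dates: Leo from July 23 onward; Virgo starts August 23
July 27 falls within the Leo range

Leo


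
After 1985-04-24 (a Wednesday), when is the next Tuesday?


Current: Wednesday
Target: Tuesday
Days ahead: 6

Next Tuesday: 1985-04-30


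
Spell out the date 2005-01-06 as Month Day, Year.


ISO 2005-01-06 parses as year=2005, month=01, day=06
Month 1 -> January

January 6, 2005


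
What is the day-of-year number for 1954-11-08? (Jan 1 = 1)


Date: November 8, 1954
Days in months 1 through 10: 304
Plus 8 days in November

Day of year: 312


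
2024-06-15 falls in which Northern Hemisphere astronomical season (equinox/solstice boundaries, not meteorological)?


Date: June 15
Astronomical Spring (approx.; exact equinox/solstice day varies by year): March 20 to June 20
June 15 falls within the Spring window

Spring


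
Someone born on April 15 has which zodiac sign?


Date: April 15
Conventional tropical zodiac dates: Aries from March 21 onward; Taurus starts April 20
April 15 falls within the Aries range

Aries


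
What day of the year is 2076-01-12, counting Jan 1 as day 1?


Date: January 12, 2076
No months before January
Plus 12 days in January

Day of year: 12


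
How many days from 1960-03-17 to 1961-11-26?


From 1960-03-17 to 1961-11-26
1960-03-17: days before March = 31 + 29 = 60 (1960 is a leap year); day of year = 60 + 17 = 77
1961-11-26: days before November = 31 + 28 + 31 + 30 + 31 + 30 + 31 + 31 + 30 + 31 = 304 (1961 is not a leap year); day of year = 304 + 26 = 330
Rest of 1960: 366 - 77 = 289
Total = 289 + 330 = 619

619 days


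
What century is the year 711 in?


Century = (year - 1) // 100 + 1
= (711 - 1) // 100 + 1
= 710 // 100 + 1
= 7 + 1

8th century


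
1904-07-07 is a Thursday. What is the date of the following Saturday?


Current: Thursday
Target: Saturday
Days ahead: 2

Next Saturday: 1904-07-09


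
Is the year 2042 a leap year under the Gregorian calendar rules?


Gregorian leap year rule: divisible by 4, but not by 100, unless also by 400.
2042 is not divisible by 4 -> not a leap year

No


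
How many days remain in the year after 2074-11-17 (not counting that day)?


Day of year: 321 of 365
Remaining = 365 - 321

44 days


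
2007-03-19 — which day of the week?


Date: March 19, 2007
Anchor: Jan 1, 2007. With p = 2007 - 1 = 2006: (p + p//4 - p//100 + p//400) mod 7 = (2006 + 501 - 20 + 5) mod 7 = 2492 mod 7 = 0 -> Monday (Mon=0 ... Sun=6)
Days before March (Jan-Feb): 59; offset = 59 + 19 - 1 = 77
Weekday index = (0 + 77) mod 7 = 0

Day of the week: Monday


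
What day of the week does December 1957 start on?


Target: December 1, 1957
Anchor: Jan 1, 1957. With p = 1957 - 1 = 1956: (p + p//4 - p//100 + p//400) mod 7 = (1956 + 489 - 19 + 4) mod 7 = 2430 mod 7 = 1 -> Tuesday (Mon=0 ... Sun=6)
Days before December (Jan-Nov): 334 days
Weekday index = (1 + 334) mod 7 = 6

Sunday


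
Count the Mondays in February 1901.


February 1901 has 28 days
Anchor: Jan 1, 1901. With p = 1901 - 1 = 1900: (p + p//4 - p//100 + p//400) mod 7 = (1900 + 475 - 19 + 4) mod 7 = 2360 mod 7 = 1 -> Tuesday (Mon=0 ... Sun=6)
Days before February (Jan): 31; February 1 index = (1 + 31) mod 7 = 4 -> Friday
First Monday is February 4
Mondays: 4, 11, 18, 25

4 Mondays


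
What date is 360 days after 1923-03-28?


Start: 1923-03-28, add 360 days
March 1923 has 31 days: 31 - 28 = 3 days to March 31 -> 357 left
April 1923 has 30 days -> 327 left
May 1923 has 31 days -> 296 left
June 1923 has 30 days -> 266 left
July 1923 has 31 days -> 235 left
August 1923 has 31 days -> 204 left
September 1923 has 30 days -> 174 left
October 1923 has 31 days -> 143 left
November 1923 has 30 days -> 113 left
December 1923 has 31 days -> 82 left
January 1924 has 31 days -> 51 left
February 1924 has 29 days -> 22 left
March 1924: 22 <= 31 -> lands on March 22

Result: 1924-03-22


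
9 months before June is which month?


June is month 6
6 - 9 = -3; wrap: -3 + 12 = 9

September


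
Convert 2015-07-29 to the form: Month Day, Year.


ISO 2015-07-29 parses as year=2015, month=07, day=29
Month 7 -> July

July 29, 2015


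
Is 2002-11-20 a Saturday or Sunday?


Anchor: Jan 1, 2002. With p = 2002 - 1 = 2001: (p + p//4 - p//100 + p//400) mod 7 = (2001 + 500 - 20 + 5) mod 7 = 2486 mod 7 = 1 -> Tuesday (Mon=0 ... Sun=6)
Day of year: 324; offset = 323
Weekday index = (1 + 323) mod 7 = 2 -> Wednesday
Weekend days: Saturday, Sunday

No


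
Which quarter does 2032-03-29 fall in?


Month: March (month 3)
Q1: Jan-Mar, Q2: Apr-Jun, Q3: Jul-Sep, Q4: Oct-Dec

Q1


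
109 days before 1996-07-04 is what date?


Start: 1996-07-04, subtract 109 days
Back 4 days from July 4 reaches June 30, 1996 -> 105 left
June 1996 has 30 days -> back to May 31, 1996 -> 75 left
May 1996 has 31 days -> back to April 30, 1996 -> 44 left
April 1996 has 30 days -> back to March 31, 1996 -> 14 left
March 1996: 31 - 14 = 17 -> lands on March 17

Result: 1996-03-17


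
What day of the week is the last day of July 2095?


July 2095 has 31 days
Anchor: Jan 1, 2095. With p = 2095 - 1 = 2094: (p + p//4 - p//100 + p//400) mod 7 = (2094 + 523 - 20 + 5) mod 7 = 2602 mod 7 = 5 -> Saturday (Mon=0 ... Sun=6)
Days before July (Jan-Jun): 181; July 1 index = (5 + 181) mod 7 = 4 -> Friday
Last day offset: 31 - 1 = 30 days
Weekday index = (4 + 30) mod 7 = 6

Sunday, July 31


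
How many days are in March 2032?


March 2032

31 days


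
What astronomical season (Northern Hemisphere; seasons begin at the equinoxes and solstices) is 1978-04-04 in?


Date: April 4
Astronomical Spring (approx.; exact equinox/solstice day varies by year): March 20 to June 20
April 4 falls within the Spring window

Spring


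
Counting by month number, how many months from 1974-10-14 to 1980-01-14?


From October 1974 to January 1980
6 years * 12 = 72 months, minus 9 months = 63

63 months


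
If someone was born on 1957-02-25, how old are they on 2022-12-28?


Birth: 1957-02-25
Reference: 2022-12-28
Year difference: 2022 - 1957 = 65

65 years old


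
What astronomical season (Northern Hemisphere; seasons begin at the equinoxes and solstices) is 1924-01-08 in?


Date: January 8
Astronomical Winter (approx.; exact equinox/solstice day varies by year): December 21 to March 19
January 8 falls within the Winter window

Winter


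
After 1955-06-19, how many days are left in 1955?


Day of year: 170 of 365
Remaining = 365 - 170

195 days


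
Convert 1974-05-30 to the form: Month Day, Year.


ISO 1974-05-30 parses as year=1974, month=05, day=30
Month 5 -> May

May 30, 1974


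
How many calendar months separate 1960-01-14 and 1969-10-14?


From January 1960 to October 1969
9 years * 12 = 108 months, plus 9 months = 117

117 months


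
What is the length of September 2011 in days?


September 2011

30 days


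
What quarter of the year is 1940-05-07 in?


Month: May (month 5)
Q1: Jan-Mar, Q2: Apr-Jun, Q3: Jul-Sep, Q4: Oct-Dec

Q2


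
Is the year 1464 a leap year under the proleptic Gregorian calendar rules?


Gregorian leap year rule: divisible by 4, but not by 100, unless also by 400.
1464 is divisible by 4 but not 100 -> leap year

Yes


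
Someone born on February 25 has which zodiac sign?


Date: February 25
Conventional tropical zodiac dates: Pisces from February 19 onward; Aries starts March 21
February 25 falls within the Pisces range

Pisces


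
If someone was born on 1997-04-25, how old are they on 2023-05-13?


Birth: 1997-04-25
Reference: 2023-05-13
Year difference: 2023 - 1997 = 26

26 years old


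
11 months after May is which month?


May is month 5
5 + 11 = 16; wrap: 16 - 12 = 4

April


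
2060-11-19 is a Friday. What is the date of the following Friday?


Current: Friday
Target: Friday
Days ahead: 7

Next Friday: 2060-11-26


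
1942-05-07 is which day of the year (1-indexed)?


Date: May 7, 1942
Days in months 1 through 4: 120
Plus 7 days in May

Day of year: 127


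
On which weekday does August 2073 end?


August 2073 has 31 days
Anchor: Jan 1, 2073. With p = 2073 - 1 = 2072: (p + p//4 - p//100 + p//400) mod 7 = (2072 + 518 - 20 + 5) mod 7 = 2575 mod 7 = 6 -> Sunday (Mon=0 ... Sun=6)
Days before August (Jan-Jul): 212; August 1 index = (6 + 212) mod 7 = 1 -> Tuesday
Last day offset: 31 - 1 = 30 days
Weekday index = (1 + 30) mod 7 = 3

Thursday, August 31


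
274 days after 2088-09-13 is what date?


Start: 2088-09-13, add 274 days
September 2088 has 30 days: 30 - 13 = 17 days to September 30 -> 257 left
October 2088 has 31 days -> 226 left
November 2088 has 30 days -> 196 left
December 2088 has 31 days -> 165 left
January 2089 has 31 days -> 134 left
February 2089 has 28 days -> 106 left
March 2089 has 31 days -> 75 left
April 2089 has 30 days -> 45 left
May 2089 has 31 days -> 14 left
June 2089: 14 <= 30 -> lands on June 14

Result: 2089-06-14


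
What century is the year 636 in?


Century = (year - 1) // 100 + 1
= (636 - 1) // 100 + 1
= 635 // 100 + 1
= 6 + 1

7th century


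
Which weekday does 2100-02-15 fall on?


Date: February 15, 2100
Anchor: Jan 1, 2100. With p = 2100 - 1 = 2099: (p + p//4 - p//100 + p//400) mod 7 = (2099 + 524 - 20 + 5) mod 7 = 2608 mod 7 = 4 -> Friday (Mon=0 ... Sun=6)
Days before February (Jan): 31; offset = 31 + 15 - 1 = 45
Weekday index = (4 + 45) mod 7 = 0

Day of the week: Monday


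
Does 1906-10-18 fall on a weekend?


Anchor: Jan 1, 1906. With p = 1906 - 1 = 1905: (p + p//4 - p//100 + p//400) mod 7 = (1905 + 476 - 19 + 4) mod 7 = 2366 mod 7 = 0 -> Monday (Mon=0 ... Sun=6)
Day of year: 291; offset = 290
Weekday index = (0 + 290) mod 7 = 3 -> Thursday
Weekend days: Saturday, Sunday

No


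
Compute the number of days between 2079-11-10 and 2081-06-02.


From 2079-11-10 to 2081-06-02
2079-11-10: days before November = 31 + 28 + 31 + 30 + 31 + 30 + 31 + 31 + 30 + 31 = 304 (2079 is not a leap year); day of year = 304 + 10 = 314
2081-06-02: days before June = 31 + 28 + 31 + 30 + 31 = 151 (2081 is not a leap year); day of year = 151 + 2 = 153
Rest of 2079: 365 - 314 = 51
Full years 2080 (366): 366
Total = 51 + 366 + 153 = 570

570 days


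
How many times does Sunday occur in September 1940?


September 1940 has 30 days
Anchor: Jan 1, 1940. With p = 1940 - 1 = 1939: (p + p//4 - p//100 + p//400) mod 7 = (1939 + 484 - 19 + 4) mod 7 = 2408 mod 7 = 0 -> Monday (Mon=0 ... Sun=6)
Days before September (Jan-Aug): 244; September 1 index = (0 + 244) mod 7 = 6 -> Sunday
First Sunday is September 1
Sundays: 1, 8, 15, 22, 29

5 Sundays


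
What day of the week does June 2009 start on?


Target: June 1, 2009
Anchor: Jan 1, 2009. With p = 2009 - 1 = 2008: (p + p//4 - p//100 + p//400) mod 7 = (2008 + 502 - 20 + 5) mod 7 = 2495 mod 7 = 3 -> Thursday (Mon=0 ... Sun=6)
Days before June (Jan-May): 151 days
Weekday index = (3 + 151) mod 7 = 0

Monday


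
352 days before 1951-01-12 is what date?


Start: 1951-01-12, subtract 352 days
Back 12 days from January 12 reaches December 31, 1950 -> 340 left
December 1950 has 31 days -> back to November 30, 1950 -> 309 left
November 1950 has 30 days -> back to October 31, 1950 -> 279 left
October 1950 has 31 days -> back to September 30, 1950 -> 248 left
September 1950 has 30 days -> back to August 31, 1950 -> 218 left
August 1950 has 31 days -> back to July 31, 1950 -> 187 left
July 1950 has 31 days -> back to June 30, 1950 -> 156 left
June 1950 has 30 days -> back to May 31, 1950 -> 126 left
May 1950 has 31 days -> back to April 30, 1950 -> 95 left
April 1950 has 30 days -> back to March 31, 1950 -> 65 left
March 1950 has 31 days -> back to February 28, 1950 -> 34 left
February 1950 has 28 days -> back to January 31, 1950 -> 6 left
January 1950: 31 - 6 = 25 -> lands on January 25

Result: 1950-01-25


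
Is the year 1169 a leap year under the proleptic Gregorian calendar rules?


Gregorian leap year rule: divisible by 4, but not by 100, unless also by 400.
1169 is not divisible by 4 -> not a leap year

No


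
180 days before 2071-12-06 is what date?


Start: 2071-12-06, subtract 180 days
Back 6 days from December 6 reaches November 30, 2071 -> 174 left
November 2071 has 30 days -> back to October 31, 2071 -> 144 left
October 2071 has 31 days -> back to September 30, 2071 -> 113 left
September 2071 has 30 days -> back to August 31, 2071 -> 83 left
August 2071 has 31 days -> back to July 31, 2071 -> 52 left
July 2071 has 31 days -> back to June 30, 2071 -> 21 left
June 2071: 30 - 21 = 9 -> lands on June 9

Result: 2071-06-09


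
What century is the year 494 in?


Century = (year - 1) // 100 + 1
= (494 - 1) // 100 + 1
= 493 // 100 + 1
= 4 + 1

5th century


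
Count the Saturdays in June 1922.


June 1922 has 30 days
Anchor: Jan 1, 1922. With p = 1922 - 1 = 1921: (p + p//4 - p//100 + p//400) mod 7 = (1921 + 480 - 19 + 4) mod 7 = 2386 mod 7 = 6 -> Sunday (Mon=0 ... Sun=6)
Days before June (Jan-May): 151; June 1 index = (6 + 151) mod 7 = 3 -> Thursday
First Saturday is June 3
Saturdays: 3, 10, 17, 24

4 Saturdays


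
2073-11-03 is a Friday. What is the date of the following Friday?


Current: Friday
Target: Friday
Days ahead: 7

Next Friday: 2073-11-10


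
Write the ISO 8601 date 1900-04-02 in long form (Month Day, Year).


ISO 1900-04-02 parses as year=1900, month=04, day=02
Month 4 -> April

April 2, 1900


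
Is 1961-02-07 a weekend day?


Anchor: Jan 1, 1961. With p = 1961 - 1 = 1960: (p + p//4 - p//100 + p//400) mod 7 = (1960 + 490 - 19 + 4) mod 7 = 2435 mod 7 = 6 -> Sunday (Mon=0 ... Sun=6)
Day of year: 38; offset = 37
Weekday index = (6 + 37) mod 7 = 1 -> Tuesday
Weekend days: Saturday, Sunday

No


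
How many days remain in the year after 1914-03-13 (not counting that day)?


Day of year: 72 of 365
Remaining = 365 - 72

293 days


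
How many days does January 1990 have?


January 1990

31 days


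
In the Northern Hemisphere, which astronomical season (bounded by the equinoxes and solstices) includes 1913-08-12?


Date: August 12
Astronomical Summer (approx.; exact equinox/solstice day varies by year): June 21 to September 21
August 12 falls within the Summer window

Summer


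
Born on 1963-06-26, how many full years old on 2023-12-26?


Birth: 1963-06-26
Reference: 2023-12-26
Year difference: 2023 - 1963 = 60

60 years old


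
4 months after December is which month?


December is month 12
12 + 4 = 16; wrap: 16 - 12 = 4

April


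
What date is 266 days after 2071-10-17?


Start: 2071-10-17, add 266 days
October 2071 has 31 days: 31 - 17 = 14 days to October 31 -> 252 left
November 2071 has 30 days -> 222 left
December 2071 has 31 days -> 191 left
January 2072 has 31 days -> 160 left
February 2072 has 29 days -> 131 left
March 2072 has 31 days -> 100 left
April 2072 has 30 days -> 70 left
May 2072 has 31 days -> 39 left
June 2072 has 30 days -> 9 left
July 2072: 9 <= 31 -> lands on July 9

Result: 2072-07-09


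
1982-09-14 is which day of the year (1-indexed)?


Date: September 14, 1982
Days in months 1 through 8: 243
Plus 14 days in September

Day of year: 257


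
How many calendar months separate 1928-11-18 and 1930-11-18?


From November 1928 to November 1930
2 years * 12 = 24 months = 24

24 months


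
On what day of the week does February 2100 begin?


Target: February 1, 2100
Anchor: Jan 1, 2100. With p = 2100 - 1 = 2099: (p + p//4 - p//100 + p//400) mod 7 = (2099 + 524 - 20 + 5) mod 7 = 2608 mod 7 = 4 -> Friday (Mon=0 ... Sun=6)
Days before February (Jan): 31 days
Weekday index = (4 + 31) mod 7 = 0

Monday


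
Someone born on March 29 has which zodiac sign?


Date: March 29
Conventional tropical zodiac dates: Aries from March 21 onward; Taurus starts April 20
March 29 falls within the Aries range

Aries


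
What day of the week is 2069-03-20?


Date: March 20, 2069
Anchor: Jan 1, 2069. With p = 2069 - 1 = 2068: (p + p//4 - p//100 + p//400) mod 7 = (2068 + 517 - 20 + 5) mod 7 = 2570 mod 7 = 1 -> Tuesday (Mon=0 ... Sun=6)
Days before March (Jan-Feb): 59; offset = 59 + 20 - 1 = 78
Weekday index = (1 + 78) mod 7 = 2

Day of the week: Wednesday


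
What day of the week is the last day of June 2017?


June 2017 has 30 days
Anchor: Jan 1, 2017. With p = 2017 - 1 = 2016: (p + p//4 - p//100 + p//400) mod 7 = (2016 + 504 - 20 + 5) mod 7 = 2505 mod 7 = 6 -> Sunday (Mon=0 ... Sun=6)
Days before June (Jan-May): 151; June 1 index = (6 + 151) mod 7 = 3 -> Thursday
Last day offset: 30 - 1 = 29 days
Weekday index = (3 + 29) mod 7 = 4

Friday, June 30


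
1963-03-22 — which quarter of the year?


Month: March (month 3)
Q1: Jan-Mar, Q2: Apr-Jun, Q3: Jul-Sep, Q4: Oct-Dec

Q1


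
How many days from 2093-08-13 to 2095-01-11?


From 2093-08-13 to 2095-01-11
2093-08-13: days before August = 31 + 28 + 31 + 30 + 31 + 30 + 31 = 212 (2093 is not a leap year); day of year = 212 + 13 = 225
2095-01-11: day of year = 11
Rest of 2093: 365 - 225 = 140
Full years 2094 (365): 365
Total = 140 + 365 + 11 = 516

516 days


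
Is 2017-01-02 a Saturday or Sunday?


Anchor: Jan 1, 2017. With p = 2017 - 1 = 2016: (p + p//4 - p//100 + p//400) mod 7 = (2016 + 504 - 20 + 5) mod 7 = 2505 mod 7 = 6 -> Sunday (Mon=0 ... Sun=6)
Day of year: 2; offset = 1
Weekday index = (6 + 1) mod 7 = 0 -> Monday
Weekend days: Saturday, Sunday

No


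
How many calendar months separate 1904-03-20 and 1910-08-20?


From March 1904 to August 1910
6 years * 12 = 72 months, plus 5 months = 77

77 months


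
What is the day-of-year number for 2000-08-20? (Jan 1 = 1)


Date: August 20, 2000
Days in months 1 through 7: 213
Plus 20 days in August

Day of year: 233


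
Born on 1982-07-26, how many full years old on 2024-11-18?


Birth: 1982-07-26
Reference: 2024-11-18
Year difference: 2024 - 1982 = 42

42 years old


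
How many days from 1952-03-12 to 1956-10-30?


From 1952-03-12 to 1956-10-30
1952-03-12: days before March = 31 + 29 = 60 (1952 is a leap year); day of year = 60 + 12 = 72
1956-10-30: days before October = 31 + 29 + 31 + 30 + 31 + 30 + 31 + 31 + 30 = 274 (1956 is a leap year); day of year = 274 + 30 = 304
Rest of 1952: 366 - 72 = 294
Full years 1953 (365), 1954 (365), 1955 (365): 1095
Total = 294 + 1095 + 304 = 1693

1693 days


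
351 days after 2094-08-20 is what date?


Start: 2094-08-20, add 351 days
August 2094 has 31 days: 31 - 20 = 11 days to August 31 -> 340 left
September 2094 has 30 days -> 310 left
October 2094 has 31 days -> 279 left
November 2094 has 30 days -> 249 left
December 2094 has 31 days -> 218 left
January 2095 has 31 days -> 187 left
February 2095 has 28 days -> 159 left
March 2095 has 31 days -> 128 left
April 2095 has 30 days -> 98 left
May 2095 has 31 days -> 67 left
June 2095 has 30 days -> 37 left
July 2095 has 31 days -> 6 left
August 2095: 6 <= 31 -> lands on August 6

Result: 2095-08-06


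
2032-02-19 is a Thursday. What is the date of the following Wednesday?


Current: Thursday
Target: Wednesday
Days ahead: 6

Next Wednesday: 2032-02-25


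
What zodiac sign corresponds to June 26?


Date: June 26
Conventional tropical zodiac dates: Cancer from June 21 onward; Leo starts July 23
June 26 falls within the Cancer range

Cancer


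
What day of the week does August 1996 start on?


Target: August 1, 1996
Anchor: Jan 1, 1996. With p = 1996 - 1 = 1995: (p + p//4 - p//100 + p//400) mod 7 = (1995 + 498 - 19 + 4) mod 7 = 2478 mod 7 = 0 -> Monday (Mon=0 ... Sun=6)
Days before August (Jan-Jul): 213 days
Weekday index = (0 + 213) mod 7 = 3

Thursday


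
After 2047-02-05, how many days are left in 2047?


Day of year: 36 of 365
Remaining = 365 - 36

329 days


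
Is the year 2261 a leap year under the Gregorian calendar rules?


Gregorian leap year rule: divisible by 4, but not by 100, unless also by 400.
2261 is not divisible by 4 -> not a leap year

No


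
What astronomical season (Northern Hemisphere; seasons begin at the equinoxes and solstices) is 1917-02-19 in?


Date: February 19
Astronomical Winter (approx.; exact equinox/solstice day varies by year): December 21 to March 19
February 19 falls within the Winter window

Winter


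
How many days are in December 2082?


December 2082

31 days


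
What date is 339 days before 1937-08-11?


Start: 1937-08-11, subtract 339 days
Back 11 days from August 11 reaches July 31, 1937 -> 328 left
July 1937 has 31 days -> back to June 30, 1937 -> 297 left
June 1937 has 30 days -> back to May 31, 1937 -> 267 left
May 1937 has 31 days -> back to April 30, 1937 -> 236 left
April 1937 has 30 days -> back to March 31, 1937 -> 206 left
March 1937 has 31 days -> back to February 28, 1937 -> 175 left
February 1937 has 28 days -> back to January 31, 1937 -> 147 left
January 1937 has 31 days -> back to December 31, 1936 -> 116 left
December 1936 has 31 days -> back to November 30, 1936 -> 85 left
November 1936 has 30 days -> back to October 31, 1936 -> 55 left
October 1936 has 31 days -> back to September 30, 1936 -> 24 left
September 1936: 30 - 24 = 6 -> lands on September 6

Result: 1936-09-06


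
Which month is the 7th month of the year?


Month 7 of 12

July


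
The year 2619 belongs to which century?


Century = (year - 1) // 100 + 1
= (2619 - 1) // 100 + 1
= 2618 // 100 + 1
= 26 + 1

27th century


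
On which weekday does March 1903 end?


March 1903 has 31 days
Anchor: Jan 1, 1903. With p = 1903 - 1 = 1902: (p + p//4 - p//100 + p//400) mod 7 = (1902 + 475 - 19 + 4) mod 7 = 2362 mod 7 = 3 -> Thursday (Mon=0 ... Sun=6)
Days before March (Jan-Feb): 59; March 1 index = (3 + 59) mod 7 = 6 -> Sunday
Last day offset: 31 - 1 = 30 days
Weekday index = (6 + 30) mod 7 = 1

Tuesday, March 31


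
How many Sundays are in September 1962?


September 1962 has 30 days
Anchor: Jan 1, 1962. With p = 1962 - 1 = 1961: (p + p//4 - p//100 + p//400) mod 7 = (1961 + 490 - 19 + 4) mod 7 = 2436 mod 7 = 0 -> Monday (Mon=0 ... Sun=6)
Days before September (Jan-Aug): 243; September 1 index = (0 + 243) mod 7 = 5 -> Saturday
First Sunday is September 2
Sundays: 2, 9, 16, 23, 30

5 Sundays


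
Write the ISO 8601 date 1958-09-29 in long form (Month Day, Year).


ISO 1958-09-29 parses as year=1958, month=09, day=29
Month 9 -> September

September 29, 1958


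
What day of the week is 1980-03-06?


Date: March 6, 1980
Anchor: Jan 1, 1980. With p = 1980 - 1 = 1979: (p + p//4 - p//100 + p//400) mod 7 = (1979 + 494 - 19 + 4) mod 7 = 2458 mod 7 = 1 -> Tuesday (Mon=0 ... Sun=6)
Days before March (Jan-Feb): 60; offset = 60 + 6 - 1 = 65
Weekday index = (1 + 65) mod 7 = 3

Day of the week: Thursday


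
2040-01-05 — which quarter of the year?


Month: January (month 1)
Q1: Jan-Mar, Q2: Apr-Jun, Q3: Jul-Sep, Q4: Oct-Dec

Q1


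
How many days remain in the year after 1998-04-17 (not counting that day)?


Day of year: 107 of 365
Remaining = 365 - 107

258 days


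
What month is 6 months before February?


February is month 2
2 - 6 = -4; wrap: -4 + 12 = 8

August


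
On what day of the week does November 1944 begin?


Target: November 1, 1944
Anchor: Jan 1, 1944. With p = 1944 - 1 = 1943: (p + p//4 - p//100 + p//400) mod 7 = (1943 + 485 - 19 + 4) mod 7 = 2413 mod 7 = 5 -> Saturday (Mon=0 ... Sun=6)
Days before November (Jan-Oct): 305 days
Weekday index = (5 + 305) mod 7 = 2

Wednesday


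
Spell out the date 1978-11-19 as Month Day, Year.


ISO 1978-11-19 parses as year=1978, month=11, day=19
Month 11 -> November

November 19, 1978


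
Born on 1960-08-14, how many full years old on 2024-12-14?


Birth: 1960-08-14
Reference: 2024-12-14
Year difference: 2024 - 1960 = 64

64 years old


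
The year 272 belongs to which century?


Century = (year - 1) // 100 + 1
= (272 - 1) // 100 + 1
= 271 // 100 + 1
= 2 + 1

3rd century


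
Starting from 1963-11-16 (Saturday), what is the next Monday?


Current: Saturday
Target: Monday
Days ahead: 2

Next Monday: 1963-11-18


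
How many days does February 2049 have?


February 2049 (leap year: no)

28 days


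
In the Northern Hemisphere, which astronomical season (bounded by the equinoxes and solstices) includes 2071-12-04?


Date: December 4
Astronomical Autumn (approx.; exact equinox/solstice day varies by year): September 22 to December 20
December 4 falls within the Autumn window

Autumn


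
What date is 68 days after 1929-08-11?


Start: 1929-08-11, add 68 days
August 1929 has 31 days: 31 - 11 = 20 days to August 31 -> 48 left
September 1929 has 30 days -> 18 left
October 1929: 18 <= 31 -> lands on October 18

Result: 1929-10-18


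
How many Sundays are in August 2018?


August 2018 has 31 days
Anchor: Jan 1, 2018. With p = 2018 - 1 = 2017: (p + p//4 - p//100 + p//400) mod 7 = (2017 + 504 - 20 + 5) mod 7 = 2506 mod 7 = 0 -> Monday (Mon=0 ... Sun=6)
Days before August (Jan-Jul): 212; August 1 index = (0 + 212) mod 7 = 2 -> Wednesday
First Sunday is August 5
Sundays: 5, 12, 19, 26

4 Sundays


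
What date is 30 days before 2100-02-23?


Start: 2100-02-23, subtract 30 days
Back 23 days from February 23 reaches January 31, 2100 -> 7 left
January 2100: 31 - 7 = 24 -> lands on January 24

Result: 2100-01-24


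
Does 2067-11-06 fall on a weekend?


Anchor: Jan 1, 2067. With p = 2067 - 1 = 2066: (p + p//4 - p//100 + p//400) mod 7 = (2066 + 516 - 20 + 5) mod 7 = 2567 mod 7 = 5 -> Saturday (Mon=0 ... Sun=6)
Day of year: 310; offset = 309
Weekday index = (5 + 309) mod 7 = 6 -> Sunday
Weekend days: Saturday, Sunday

Yes


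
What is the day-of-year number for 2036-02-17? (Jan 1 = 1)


Date: February 17, 2036
Days in months 1 through 1: 31
Plus 17 days in February

Day of year: 48


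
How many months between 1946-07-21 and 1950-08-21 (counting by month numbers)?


From July 1946 to August 1950
4 years * 12 = 48 months, plus 1 month = 49

49 months


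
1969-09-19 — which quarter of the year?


Month: September (month 9)
Q1: Jan-Mar, Q2: Apr-Jun, Q3: Jul-Sep, Q4: Oct-Dec

Q3


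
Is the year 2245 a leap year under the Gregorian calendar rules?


Gregorian leap year rule: divisible by 4, but not by 100, unless also by 400.
2245 is not divisible by 4 -> not a leap year

No


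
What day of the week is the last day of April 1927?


April 1927 has 30 days
Anchor: Jan 1, 1927. With p = 1927 - 1 = 1926: (p + p//4 - p//100 + p//400) mod 7 = (1926 + 481 - 19 + 4) mod 7 = 2392 mod 7 = 5 -> Saturday (Mon=0 ... Sun=6)
Days before April (Jan-Mar): 90; April 1 index = (5 + 90) mod 7 = 4 -> Friday
Last day offset: 30 - 1 = 29 days
Weekday index = (4 + 29) mod 7 = 5

Saturday, April 30


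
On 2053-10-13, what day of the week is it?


Date: October 13, 2053
Anchor: Jan 1, 2053. With p = 2053 - 1 = 2052: (p + p//4 - p//100 + p//400) mod 7 = (2052 + 513 - 20 + 5) mod 7 = 2550 mod 7 = 2 -> Wednesday (Mon=0 ... Sun=6)
Days before October (Jan-Sep): 273; offset = 273 + 13 - 1 = 285
Weekday index = (2 + 285) mod 7 = 0

Day of the week: Monday


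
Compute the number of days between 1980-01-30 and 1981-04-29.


From 1980-01-30 to 1981-04-29
1980-01-30: day of year = 30
1981-04-29: days before April = 31 + 28 + 31 = 90 (1981 is not a leap year); day of year = 90 + 29 = 119
Rest of 1980: 366 - 30 = 336
Total = 336 + 119 = 455

455 days


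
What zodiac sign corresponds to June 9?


Date: June 9
Conventional tropical zodiac dates: Gemini from May 21 onward; Cancer starts June 21
June 9 falls within the Gemini range

Gemini


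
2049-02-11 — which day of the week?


Date: February 11, 2049
Anchor: Jan 1, 2049. With p = 2049 - 1 = 2048: (p + p//4 - p//100 + p//400) mod 7 = (2048 + 512 - 20 + 5) mod 7 = 2545 mod 7 = 4 -> Friday (Mon=0 ... Sun=6)
Days before February (Jan): 31; offset = 31 + 11 - 1 = 41
Weekday index = (4 + 41) mod 7 = 3

Day of the week: Thursday


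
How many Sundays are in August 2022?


August 2022 has 31 days
Anchor: Jan 1, 2022. With p = 2022 - 1 = 2021: (p + p//4 - p//100 + p//400) mod 7 = (2021 + 505 - 20 + 5) mod 7 = 2511 mod 7 = 5 -> Saturday (Mon=0 ... Sun=6)
Days before August (Jan-Jul): 212; August 1 index = (5 + 212) mod 7 = 0 -> Monday
First Sunday is August 7
Sundays: 7, 14, 21, 28

4 Sundays


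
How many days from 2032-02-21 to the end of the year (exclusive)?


Day of year: 52 of 366
Remaining = 366 - 52

314 days


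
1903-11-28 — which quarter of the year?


Month: November (month 11)
Q1: Jan-Mar, Q2: Apr-Jun, Q3: Jul-Sep, Q4: Oct-Dec

Q4


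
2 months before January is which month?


January is month 1
1 - 2 = -1; wrap: -1 + 12 = 11

November


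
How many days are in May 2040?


May 2040

31 days


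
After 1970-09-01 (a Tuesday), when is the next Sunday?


Current: Tuesday
Target: Sunday
Days ahead: 5

Next Sunday: 1970-09-06


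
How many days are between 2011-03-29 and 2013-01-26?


From 2011-03-29 to 2013-01-26
2011-03-29: days before March = 31 + 28 = 59 (2011 is not a leap year); day of year = 59 + 29 = 88
2013-01-26: day of year = 26
Rest of 2011: 365 - 88 = 277
Full years 2012 (366): 366
Total = 277 + 366 + 26 = 669

669 days


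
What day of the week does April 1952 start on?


Target: April 1, 1952
Anchor: Jan 1, 1952. With p = 1952 - 1 = 1951: (p + p//4 - p//100 + p//400) mod 7 = (1951 + 487 - 19 + 4) mod 7 = 2423 mod 7 = 1 -> Tuesday (Mon=0 ... Sun=6)
Days before April (Jan-Mar): 91 days
Weekday index = (1 + 91) mod 7 = 1

Tuesday


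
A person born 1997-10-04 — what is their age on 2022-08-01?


Birth: 1997-10-04
Reference: 2022-08-01
Year difference: 2022 - 1997 = 25
Birthday not yet reached in 2022, subtract 1

24 years old


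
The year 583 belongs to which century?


Century = (year - 1) // 100 + 1
= (583 - 1) // 100 + 1
= 582 // 100 + 1
= 5 + 1

6th century


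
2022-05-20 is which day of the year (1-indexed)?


Date: May 20, 2022
Days in months 1 through 4: 120
Plus 20 days in May

Day of year: 140


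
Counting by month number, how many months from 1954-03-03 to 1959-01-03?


From March 1954 to January 1959
5 years * 12 = 60 months, minus 2 months = 58

58 months


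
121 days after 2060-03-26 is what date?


Start: 2060-03-26, add 121 days
March 2060 has 31 days: 31 - 26 = 5 days to March 31 -> 116 left
April 2060 has 30 days -> 86 left
May 2060 has 31 days -> 55 left
June 2060 has 30 days -> 25 left
July 2060: 25 <= 31 -> lands on July 25

Result: 2060-07-25


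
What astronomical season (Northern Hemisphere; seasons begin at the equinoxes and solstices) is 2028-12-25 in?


Date: December 25
Astronomical Winter (approx.; exact equinox/solstice day varies by year): December 21 to March 19
December 25 falls within the Winter window

Winter


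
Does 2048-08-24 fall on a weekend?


Anchor: Jan 1, 2048. With p = 2048 - 1 = 2047: (p + p//4 - p//100 + p//400) mod 7 = (2047 + 511 - 20 + 5) mod 7 = 2543 mod 7 = 2 -> Wednesday (Mon=0 ... Sun=6)
Day of year: 237; offset = 236
Weekday index = (2 + 236) mod 7 = 0 -> Monday
Weekend days: Saturday, Sunday

No


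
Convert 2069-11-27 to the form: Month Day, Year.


ISO 2069-11-27 parses as year=2069, month=11, day=27
Month 11 -> November

November 27, 2069


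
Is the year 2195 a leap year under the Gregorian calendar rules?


Gregorian leap year rule: divisible by 4, but not by 100, unless also by 400.
2195 is not divisible by 4 -> not a leap year

No


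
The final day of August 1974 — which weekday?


August 1974 has 31 days
Anchor: Jan 1, 1974. With p = 1974 - 1 = 1973: (p + p//4 - p//100 + p//400) mod 7 = (1973 + 493 - 19 + 4) mod 7 = 2451 mod 7 = 1 -> Tuesday (Mon=0 ... Sun=6)
Days before August (Jan-Jul): 212; August 1 index = (1 + 212) mod 7 = 3 -> Thursday
Last day offset: 31 - 1 = 30 days
Weekday index = (3 + 30) mod 7 = 5

Saturday, August 31


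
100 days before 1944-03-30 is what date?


Start: 1944-03-30, subtract 100 days
Back 30 days from March 30 reaches February 29, 1944 -> 70 left
February 1944 has 29 days -> back to January 31, 1944 -> 41 left
January 1944 has 31 days -> back to December 31, 1943 -> 10 left
December 1943: 31 - 10 = 21 -> lands on December 21

Result: 1943-12-21


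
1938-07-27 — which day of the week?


Date: July 27, 1938
Anchor: Jan 1, 1938. With p = 1938 - 1 = 1937: (p + p//4 - p//100 + p//400) mod 7 = (1937 + 484 - 19 + 4) mod 7 = 2406 mod 7 = 5 -> Saturday (Mon=0 ... Sun=6)
Days before July (Jan-Jun): 181; offset = 181 + 27 - 1 = 207
Weekday index = (5 + 207) mod 7 = 2

Day of the week: Wednesday
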